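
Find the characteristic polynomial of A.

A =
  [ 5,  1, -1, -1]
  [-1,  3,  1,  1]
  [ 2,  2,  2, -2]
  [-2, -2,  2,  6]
x^4 - 16*x^3 + 96*x^2 - 256*x + 256

Expanding det(x·I − A) (e.g. by cofactor expansion or by noting that A is similar to its Jordan form J, which has the same characteristic polynomial as A) gives
  χ_A(x) = x^4 - 16*x^3 + 96*x^2 - 256*x + 256
which factors as (x - 4)^4. The eigenvalues (with algebraic multiplicities) are λ = 4 with multiplicity 4.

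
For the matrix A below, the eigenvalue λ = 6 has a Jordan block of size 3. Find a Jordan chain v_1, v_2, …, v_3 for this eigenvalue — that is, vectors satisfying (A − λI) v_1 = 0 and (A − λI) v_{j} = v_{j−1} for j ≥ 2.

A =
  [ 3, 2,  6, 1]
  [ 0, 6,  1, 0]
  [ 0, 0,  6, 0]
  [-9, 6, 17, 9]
A Jordan chain for λ = 6 of length 3:
v_1 = (1, 0, 0, 3)ᵀ
v_2 = (6, 1, 0, 17)ᵀ
v_3 = (0, 0, 1, 0)ᵀ

Let N = A − (6)·I. We want v_3 with N^3 v_3 = 0 but N^2 v_3 ≠ 0; then v_{j-1} := N · v_j for j = 3, …, 2.

Pick v_3 = (0, 0, 1, 0)ᵀ.
Then v_2 = N · v_3 = (6, 1, 0, 17)ᵀ.
Then v_1 = N · v_2 = (1, 0, 0, 3)ᵀ.

Sanity check: (A − (6)·I) v_1 = (0, 0, 0, 0)ᵀ = 0. ✓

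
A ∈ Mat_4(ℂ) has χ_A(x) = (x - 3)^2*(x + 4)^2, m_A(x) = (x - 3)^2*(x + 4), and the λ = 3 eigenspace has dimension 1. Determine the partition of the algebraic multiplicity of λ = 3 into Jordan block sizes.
Block sizes for λ = 3: [2]

Step 1 — from the characteristic polynomial, algebraic multiplicity of λ = 3 is 2. From dim ker(A − (3)·I) = 1, there are exactly 1 Jordan blocks for λ = 3.
Step 2 — from the minimal polynomial, the factor (x − 3)^2 tells us the largest block for λ = 3 has size 2.
Step 3 — with total size 2, 1 blocks, and largest block 2, the block sizes (in nonincreasing order) are [2].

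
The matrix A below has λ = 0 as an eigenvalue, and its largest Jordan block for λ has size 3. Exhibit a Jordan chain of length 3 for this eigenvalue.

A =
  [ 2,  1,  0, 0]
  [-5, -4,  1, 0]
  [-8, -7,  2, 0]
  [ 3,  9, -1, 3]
A Jordan chain for λ = 0 of length 3:
v_1 = (-5, 10, 15, -20)ᵀ
v_2 = (4, -13, -22, 21)ᵀ
v_3 = (1, 2, 0, 0)ᵀ

Let N = A − (0)·I. We want v_3 with N^3 v_3 = 0 but N^2 v_3 ≠ 0; then v_{j-1} := N · v_j for j = 3, …, 2.

Pick v_3 = (1, 2, 0, 0)ᵀ.
Then v_2 = N · v_3 = (4, -13, -22, 21)ᵀ.
Then v_1 = N · v_2 = (-5, 10, 15, -20)ᵀ.

Sanity check: (A − (0)·I) v_1 = (0, 0, 0, 0)ᵀ = 0. ✓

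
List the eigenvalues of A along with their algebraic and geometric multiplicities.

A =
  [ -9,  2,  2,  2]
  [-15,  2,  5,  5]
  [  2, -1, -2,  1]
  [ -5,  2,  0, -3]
λ = -3: alg = 4, geom = 2

Step 1 — factor the characteristic polynomial to read off the algebraic multiplicities:
  χ_A(x) = (x + 3)^4

Step 2 — compute geometric multiplicities via the rank-nullity identity g(λ) = n − rank(A − λI):
  rank(A − (-3)·I) = 2, so dim ker(A − (-3)·I) = n − 2 = 2

Summary:
  λ = -3: algebraic multiplicity = 4, geometric multiplicity = 2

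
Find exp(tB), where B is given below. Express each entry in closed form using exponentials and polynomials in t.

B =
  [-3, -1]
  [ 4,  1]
e^{tB} =
  [-2*t*exp(-t) + exp(-t), -t*exp(-t)]
  [4*t*exp(-t), 2*t*exp(-t) + exp(-t)]

Strategy: write B = P · J · P⁻¹ where J is a Jordan canonical form, so e^{tB} = P · e^{tJ} · P⁻¹, and e^{tJ} can be computed block-by-block.

B has Jordan form
J =
  [-1,  1]
  [ 0, -1]
(up to reordering of blocks).

Per-block formulas:
  For a 2×2 Jordan block J_2(-1): exp(t · J_2(-1)) = e^(-1t)·(I + t·N), where N is the 2×2 nilpotent shift.

After assembling e^{tJ} and conjugating by P, we get:

e^{tB} =
  [-2*t*exp(-t) + exp(-t), -t*exp(-t)]
  [4*t*exp(-t), 2*t*exp(-t) + exp(-t)]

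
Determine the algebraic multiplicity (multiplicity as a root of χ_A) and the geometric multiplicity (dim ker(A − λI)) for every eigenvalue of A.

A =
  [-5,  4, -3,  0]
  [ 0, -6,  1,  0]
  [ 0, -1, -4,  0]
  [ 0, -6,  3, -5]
λ = -5: alg = 4, geom = 2

Step 1 — factor the characteristic polynomial to read off the algebraic multiplicities:
  χ_A(x) = (x + 5)^4

Step 2 — compute geometric multiplicities via the rank-nullity identity g(λ) = n − rank(A − λI):
  rank(A − (-5)·I) = 2, so dim ker(A − (-5)·I) = n − 2 = 2

Summary:
  λ = -5: algebraic multiplicity = 4, geometric multiplicity = 2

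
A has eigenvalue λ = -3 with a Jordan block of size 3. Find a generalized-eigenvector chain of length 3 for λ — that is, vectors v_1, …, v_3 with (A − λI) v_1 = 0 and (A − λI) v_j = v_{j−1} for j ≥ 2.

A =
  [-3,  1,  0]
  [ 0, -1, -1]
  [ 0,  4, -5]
A Jordan chain for λ = -3 of length 3:
v_1 = (2, 0, 0)ᵀ
v_2 = (1, 2, 4)ᵀ
v_3 = (0, 1, 0)ᵀ

Let N = A − (-3)·I. We want v_3 with N^3 v_3 = 0 but N^2 v_3 ≠ 0; then v_{j-1} := N · v_j for j = 3, …, 2.

Pick v_3 = (0, 1, 0)ᵀ.
Then v_2 = N · v_3 = (1, 2, 4)ᵀ.
Then v_1 = N · v_2 = (2, 0, 0)ᵀ.

Sanity check: (A − (-3)·I) v_1 = (0, 0, 0)ᵀ = 0. ✓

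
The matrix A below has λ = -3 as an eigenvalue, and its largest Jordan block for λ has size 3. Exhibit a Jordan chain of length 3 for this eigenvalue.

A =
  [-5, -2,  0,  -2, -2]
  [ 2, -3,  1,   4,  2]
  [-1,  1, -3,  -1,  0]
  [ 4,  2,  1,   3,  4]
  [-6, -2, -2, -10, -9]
A Jordan chain for λ = -3 of length 3:
v_1 = (0, -2, 0, -2, 4)ᵀ
v_2 = (0, 2, -2, 2, -4)ᵀ
v_3 = (1, -1, 0, 0, 0)ᵀ

Let N = A − (-3)·I. We want v_3 with N^3 v_3 = 0 but N^2 v_3 ≠ 0; then v_{j-1} := N · v_j for j = 3, …, 2.

Pick v_3 = (1, -1, 0, 0, 0)ᵀ.
Then v_2 = N · v_3 = (0, 2, -2, 2, -4)ᵀ.
Then v_1 = N · v_2 = (0, -2, 0, -2, 4)ᵀ.

Sanity check: (A − (-3)·I) v_1 = (0, 0, 0, 0, 0)ᵀ = 0. ✓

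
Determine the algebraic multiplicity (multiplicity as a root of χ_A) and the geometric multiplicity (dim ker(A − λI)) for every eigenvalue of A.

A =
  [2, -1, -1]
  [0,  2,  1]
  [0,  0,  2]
λ = 2: alg = 3, geom = 1

Step 1 — factor the characteristic polynomial to read off the algebraic multiplicities:
  χ_A(x) = (x - 2)^3

Step 2 — compute geometric multiplicities via the rank-nullity identity g(λ) = n − rank(A − λI):
  rank(A − (2)·I) = 2, so dim ker(A − (2)·I) = n − 2 = 1

Summary:
  λ = 2: algebraic multiplicity = 3, geometric multiplicity = 1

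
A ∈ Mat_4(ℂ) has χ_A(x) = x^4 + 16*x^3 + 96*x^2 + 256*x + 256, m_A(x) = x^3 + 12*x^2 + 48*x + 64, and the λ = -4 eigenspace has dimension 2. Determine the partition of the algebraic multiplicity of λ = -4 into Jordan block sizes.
Block sizes for λ = -4: [3, 1]

Step 1 — from the characteristic polynomial, algebraic multiplicity of λ = -4 is 4. From dim ker(A − (-4)·I) = 2, there are exactly 2 Jordan blocks for λ = -4.
Step 2 — from the minimal polynomial, the factor (x + 4)^3 tells us the largest block for λ = -4 has size 3.
Step 3 — with total size 4, 2 blocks, and largest block 3, the block sizes (in nonincreasing order) are [3, 1].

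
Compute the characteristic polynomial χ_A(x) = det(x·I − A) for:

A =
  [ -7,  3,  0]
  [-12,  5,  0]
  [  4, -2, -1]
x^3 + 3*x^2 + 3*x + 1

Expanding det(x·I − A) (e.g. by cofactor expansion or by noting that A is similar to its Jordan form J, which has the same characteristic polynomial as A) gives
  χ_A(x) = x^3 + 3*x^2 + 3*x + 1
which factors as (x + 1)^3. The eigenvalues (with algebraic multiplicities) are λ = -1 with multiplicity 3.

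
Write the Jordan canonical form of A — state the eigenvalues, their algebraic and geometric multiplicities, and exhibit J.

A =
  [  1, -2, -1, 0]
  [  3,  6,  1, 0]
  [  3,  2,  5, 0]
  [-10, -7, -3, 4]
J_2(4) ⊕ J_2(4)

The characteristic polynomial is
  det(x·I − A) = x^4 - 16*x^3 + 96*x^2 - 256*x + 256 = (x - 4)^4

Eigenvalues and multiplicities (the geometric multiplicity of λ is n − rank(A − λI), which equals the number of Jordan blocks for λ):
  λ = 4: algebraic multiplicity = 4, geometric multiplicity = 2

Determining the block sizes for each eigenvalue:
  λ = 4: with am = 4 and gm = 2, the partition is not yet determined (e.g. several partitions of 4 into 2 parts exist). Let N = A − (4)·I. Computing rank(N^1) = 2, rank(N^2) = 0; the number of blocks of size ≥ j is rank(N^{j−1}) − rank(N^j), giving [2, 2]. So we have 2 block(s) of size 2 → block sizes [2, 2]

Assembling the blocks gives a Jordan form
J =
  [4, 1, 0, 0]
  [0, 4, 0, 0]
  [0, 0, 4, 1]
  [0, 0, 0, 4]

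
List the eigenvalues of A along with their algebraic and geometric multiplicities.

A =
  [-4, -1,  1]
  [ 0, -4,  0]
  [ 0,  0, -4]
λ = -4: alg = 3, geom = 2

Step 1 — factor the characteristic polynomial to read off the algebraic multiplicities:
  χ_A(x) = (x + 4)^3

Step 2 — compute geometric multiplicities via the rank-nullity identity g(λ) = n − rank(A − λI):
  rank(A − (-4)·I) = 1, so dim ker(A − (-4)·I) = n − 1 = 2

Summary:
  λ = -4: algebraic multiplicity = 3, geometric multiplicity = 2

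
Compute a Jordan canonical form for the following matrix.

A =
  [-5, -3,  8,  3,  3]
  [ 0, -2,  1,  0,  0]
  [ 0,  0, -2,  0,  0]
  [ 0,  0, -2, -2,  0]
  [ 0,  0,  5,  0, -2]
J_1(-5) ⊕ J_2(-2) ⊕ J_1(-2) ⊕ J_1(-2)

The characteristic polynomial is
  det(x·I − A) = x^5 + 13*x^4 + 64*x^3 + 152*x^2 + 176*x + 80 = (x + 2)^4*(x + 5)

Eigenvalues and multiplicities (the geometric multiplicity of λ is n − rank(A − λI), which equals the number of Jordan blocks for λ):
  λ = -5: algebraic multiplicity = 1, geometric multiplicity = 1
  λ = -2: algebraic multiplicity = 4, geometric multiplicity = 3

Determining the block sizes for each eigenvalue:
  λ = -5: one block (gm = 1), so the single block has size am = 1 → block sizes [1]
  λ = -2: 3 blocks summing to 4 forces exactly one block of size 2 and the rest size 1 → block sizes [2, 1, 1]

Assembling the blocks gives a Jordan form
J =
  [-5,  0,  0,  0,  0]
  [ 0, -2,  1,  0,  0]
  [ 0,  0, -2,  0,  0]
  [ 0,  0,  0, -2,  0]
  [ 0,  0,  0,  0, -2]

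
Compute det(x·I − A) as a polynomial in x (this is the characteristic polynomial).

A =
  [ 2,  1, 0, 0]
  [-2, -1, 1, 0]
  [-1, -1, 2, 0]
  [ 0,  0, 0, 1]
x^4 - 4*x^3 + 6*x^2 - 4*x + 1

Expanding det(x·I − A) (e.g. by cofactor expansion or by noting that A is similar to its Jordan form J, which has the same characteristic polynomial as A) gives
  χ_A(x) = x^4 - 4*x^3 + 6*x^2 - 4*x + 1
which factors as (x - 1)^4. The eigenvalues (with algebraic multiplicities) are λ = 1 with multiplicity 4.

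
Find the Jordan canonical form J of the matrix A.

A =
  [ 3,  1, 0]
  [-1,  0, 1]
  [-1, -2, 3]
J_3(2)

The characteristic polynomial is
  det(x·I − A) = x^3 - 6*x^2 + 12*x - 8 = (x - 2)^3

Eigenvalues and multiplicities (the geometric multiplicity of λ is n − rank(A − λI), which equals the number of Jordan blocks for λ):
  λ = 2: algebraic multiplicity = 3, geometric multiplicity = 1

Determining the block sizes for each eigenvalue:
  λ = 2: one block (gm = 1), so the single block has size am = 3 → block sizes [3]

Assembling the blocks gives a Jordan form
J =
  [2, 1, 0]
  [0, 2, 1]
  [0, 0, 2]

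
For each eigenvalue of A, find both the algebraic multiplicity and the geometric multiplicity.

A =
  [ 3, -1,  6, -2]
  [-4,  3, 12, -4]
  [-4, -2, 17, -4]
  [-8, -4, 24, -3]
λ = 5: alg = 4, geom = 3

Step 1 — factor the characteristic polynomial to read off the algebraic multiplicities:
  χ_A(x) = (x - 5)^4

Step 2 — compute geometric multiplicities via the rank-nullity identity g(λ) = n − rank(A − λI):
  rank(A − (5)·I) = 1, so dim ker(A − (5)·I) = n − 1 = 3

Summary:
  λ = 5: algebraic multiplicity = 4, geometric multiplicity = 3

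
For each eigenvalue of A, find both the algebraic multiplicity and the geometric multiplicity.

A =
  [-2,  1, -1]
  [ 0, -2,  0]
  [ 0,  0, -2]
λ = -2: alg = 3, geom = 2

Step 1 — factor the characteristic polynomial to read off the algebraic multiplicities:
  χ_A(x) = (x + 2)^3

Step 2 — compute geometric multiplicities via the rank-nullity identity g(λ) = n − rank(A − λI):
  rank(A − (-2)·I) = 1, so dim ker(A − (-2)·I) = n − 1 = 2

Summary:
  λ = -2: algebraic multiplicity = 3, geometric multiplicity = 2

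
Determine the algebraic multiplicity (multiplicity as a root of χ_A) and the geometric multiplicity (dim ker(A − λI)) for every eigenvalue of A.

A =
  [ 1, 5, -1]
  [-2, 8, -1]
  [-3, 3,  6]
λ = 3: alg = 1, geom = 1; λ = 6: alg = 2, geom = 1

Step 1 — factor the characteristic polynomial to read off the algebraic multiplicities:
  χ_A(x) = (x - 6)^2*(x - 3)

Step 2 — compute geometric multiplicities via the rank-nullity identity g(λ) = n − rank(A − λI):
  rank(A − (3)·I) = 2, so dim ker(A − (3)·I) = n − 2 = 1
  rank(A − (6)·I) = 2, so dim ker(A − (6)·I) = n − 2 = 1

Summary:
  λ = 3: algebraic multiplicity = 1, geometric multiplicity = 1
  λ = 6: algebraic multiplicity = 2, geometric multiplicity = 1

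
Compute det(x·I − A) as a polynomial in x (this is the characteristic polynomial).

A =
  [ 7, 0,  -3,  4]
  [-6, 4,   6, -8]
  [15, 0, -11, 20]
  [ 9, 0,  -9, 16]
x^4 - 16*x^3 + 96*x^2 - 256*x + 256

Expanding det(x·I − A) (e.g. by cofactor expansion or by noting that A is similar to its Jordan form J, which has the same characteristic polynomial as A) gives
  χ_A(x) = x^4 - 16*x^3 + 96*x^2 - 256*x + 256
which factors as (x - 4)^4. The eigenvalues (with algebraic multiplicities) are λ = 4 with multiplicity 4.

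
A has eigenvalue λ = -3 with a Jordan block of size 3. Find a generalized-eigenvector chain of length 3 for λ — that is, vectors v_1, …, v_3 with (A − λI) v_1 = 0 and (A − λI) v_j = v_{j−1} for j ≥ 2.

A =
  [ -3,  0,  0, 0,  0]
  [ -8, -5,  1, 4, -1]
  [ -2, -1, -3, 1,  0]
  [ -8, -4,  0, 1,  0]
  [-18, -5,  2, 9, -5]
A Jordan chain for λ = -3 of length 3:
v_1 = (0, -8, -2, -8, -18)ᵀ
v_2 = (0, -2, -1, -4, -5)ᵀ
v_3 = (0, 1, 0, 0, 0)ᵀ

Let N = A − (-3)·I. We want v_3 with N^3 v_3 = 0 but N^2 v_3 ≠ 0; then v_{j-1} := N · v_j for j = 3, …, 2.

Pick v_3 = (0, 1, 0, 0, 0)ᵀ.
Then v_2 = N · v_3 = (0, -2, -1, -4, -5)ᵀ.
Then v_1 = N · v_2 = (0, -8, -2, -8, -18)ᵀ.

Sanity check: (A − (-3)·I) v_1 = (0, 0, 0, 0, 0)ᵀ = 0. ✓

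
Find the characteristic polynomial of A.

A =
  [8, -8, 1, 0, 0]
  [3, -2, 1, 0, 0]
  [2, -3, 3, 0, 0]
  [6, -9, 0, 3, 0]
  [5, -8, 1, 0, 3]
x^5 - 15*x^4 + 90*x^3 - 270*x^2 + 405*x - 243

Expanding det(x·I − A) (e.g. by cofactor expansion or by noting that A is similar to its Jordan form J, which has the same characteristic polynomial as A) gives
  χ_A(x) = x^5 - 15*x^4 + 90*x^3 - 270*x^2 + 405*x - 243
which factors as (x - 3)^5. The eigenvalues (with algebraic multiplicities) are λ = 3 with multiplicity 5.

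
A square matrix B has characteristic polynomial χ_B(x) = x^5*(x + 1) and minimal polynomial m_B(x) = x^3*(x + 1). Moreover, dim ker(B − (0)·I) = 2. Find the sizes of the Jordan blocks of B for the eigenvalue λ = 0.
Block sizes for λ = 0: [3, 2]

Step 1 — from the characteristic polynomial, algebraic multiplicity of λ = 0 is 5. From dim ker(B − (0)·I) = 2, there are exactly 2 Jordan blocks for λ = 0.
Step 2 — from the minimal polynomial, the factor (x − 0)^3 tells us the largest block for λ = 0 has size 3.
Step 3 — with total size 5, 2 blocks, and largest block 3, the block sizes (in nonincreasing order) are [3, 2].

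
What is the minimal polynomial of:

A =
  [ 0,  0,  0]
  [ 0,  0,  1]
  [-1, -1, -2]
x^3 + 2*x^2 + x

The characteristic polynomial is χ_A(x) = x*(x + 1)^2, so the eigenvalues are known. The minimal polynomial is
  m_A(x) = Π_λ (x − λ)^{k_λ}
where k_λ is the size of the *largest* Jordan block for λ (equivalently, the smallest k with (A − λI)^k v = 0 for every generalised eigenvector v of λ).

  λ = -1: largest Jordan block has size 2, contributing (x + 1)^2
  λ = 0: largest Jordan block has size 1, contributing (x − 0)

So m_A(x) = x*(x + 1)^2 = x^3 + 2*x^2 + x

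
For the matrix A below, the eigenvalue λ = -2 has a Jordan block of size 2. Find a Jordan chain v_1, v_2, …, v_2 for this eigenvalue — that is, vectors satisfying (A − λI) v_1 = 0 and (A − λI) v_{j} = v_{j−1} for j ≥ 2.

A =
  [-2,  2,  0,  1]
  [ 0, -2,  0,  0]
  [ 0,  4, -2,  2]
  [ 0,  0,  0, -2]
A Jordan chain for λ = -2 of length 2:
v_1 = (2, 0, 4, 0)ᵀ
v_2 = (0, 1, 0, 0)ᵀ

Let N = A − (-2)·I. We want v_2 with N^2 v_2 = 0 but N^1 v_2 ≠ 0; then v_{j-1} := N · v_j for j = 2, …, 2.

Pick v_2 = (0, 1, 0, 0)ᵀ.
Then v_1 = N · v_2 = (2, 0, 4, 0)ᵀ.

Sanity check: (A − (-2)·I) v_1 = (0, 0, 0, 0)ᵀ = 0. ✓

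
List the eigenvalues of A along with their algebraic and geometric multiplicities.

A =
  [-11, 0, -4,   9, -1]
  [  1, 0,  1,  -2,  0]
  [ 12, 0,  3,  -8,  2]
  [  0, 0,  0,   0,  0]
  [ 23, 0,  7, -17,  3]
λ = -5: alg = 1, geom = 1; λ = 0: alg = 4, geom = 2

Step 1 — factor the characteristic polynomial to read off the algebraic multiplicities:
  χ_A(x) = x^4*(x + 5)

Step 2 — compute geometric multiplicities via the rank-nullity identity g(λ) = n − rank(A − λI):
  rank(A − (-5)·I) = 4, so dim ker(A − (-5)·I) = n − 4 = 1
  rank(A − (0)·I) = 3, so dim ker(A − (0)·I) = n − 3 = 2

Summary:
  λ = -5: algebraic multiplicity = 1, geometric multiplicity = 1
  λ = 0: algebraic multiplicity = 4, geometric multiplicity = 2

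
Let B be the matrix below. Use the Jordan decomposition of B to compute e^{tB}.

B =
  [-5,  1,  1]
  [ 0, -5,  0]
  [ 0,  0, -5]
e^{tB} =
  [exp(-5*t), t*exp(-5*t), t*exp(-5*t)]
  [0, exp(-5*t), 0]
  [0, 0, exp(-5*t)]

Strategy: write B = P · J · P⁻¹ where J is a Jordan canonical form, so e^{tB} = P · e^{tJ} · P⁻¹, and e^{tJ} can be computed block-by-block.

B has Jordan form
J =
  [-5,  1,  0]
  [ 0, -5,  0]
  [ 0,  0, -5]
(up to reordering of blocks).

Per-block formulas:
  For a 2×2 Jordan block J_2(-5): exp(t · J_2(-5)) = e^(-5t)·(I + t·N), where N is the 2×2 nilpotent shift.
  For a 1×1 block at λ = -5: exp(t · [-5]) = [e^(-5t)].

After assembling e^{tJ} and conjugating by P, we get:

e^{tB} =
  [exp(-5*t), t*exp(-5*t), t*exp(-5*t)]
  [0, exp(-5*t), 0]
  [0, 0, exp(-5*t)]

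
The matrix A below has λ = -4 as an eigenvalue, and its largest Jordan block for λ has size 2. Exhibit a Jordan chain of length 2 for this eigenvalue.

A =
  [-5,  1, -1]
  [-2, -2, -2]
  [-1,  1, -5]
A Jordan chain for λ = -4 of length 2:
v_1 = (-1, -2, -1)ᵀ
v_2 = (1, 0, 0)ᵀ

Let N = A − (-4)·I. We want v_2 with N^2 v_2 = 0 but N^1 v_2 ≠ 0; then v_{j-1} := N · v_j for j = 2, …, 2.

Pick v_2 = (1, 0, 0)ᵀ.
Then v_1 = N · v_2 = (-1, -2, -1)ᵀ.

Sanity check: (A − (-4)·I) v_1 = (0, 0, 0)ᵀ = 0. ✓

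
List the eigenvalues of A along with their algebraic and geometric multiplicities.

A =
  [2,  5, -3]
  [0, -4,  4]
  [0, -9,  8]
λ = 2: alg = 3, geom = 1

Step 1 — factor the characteristic polynomial to read off the algebraic multiplicities:
  χ_A(x) = (x - 2)^3

Step 2 — compute geometric multiplicities via the rank-nullity identity g(λ) = n − rank(A − λI):
  rank(A − (2)·I) = 2, so dim ker(A − (2)·I) = n − 2 = 1

Summary:
  λ = 2: algebraic multiplicity = 3, geometric multiplicity = 1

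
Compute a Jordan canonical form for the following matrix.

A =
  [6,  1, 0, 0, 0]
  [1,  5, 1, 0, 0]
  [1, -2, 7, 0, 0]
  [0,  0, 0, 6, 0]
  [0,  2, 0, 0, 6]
J_3(6) ⊕ J_1(6) ⊕ J_1(6)

The characteristic polynomial is
  det(x·I − A) = x^5 - 30*x^4 + 360*x^3 - 2160*x^2 + 6480*x - 7776 = (x - 6)^5

Eigenvalues and multiplicities (the geometric multiplicity of λ is n − rank(A − λI), which equals the number of Jordan blocks for λ):
  λ = 6: algebraic multiplicity = 5, geometric multiplicity = 3

Determining the block sizes for each eigenvalue:
  λ = 6: with am = 5 and gm = 3, the partition is not yet determined (e.g. several partitions of 5 into 3 parts exist). Let N = A − (6)·I. Computing rank(N^1) = 2, rank(N^2) = 1, rank(N^3) = 0; the number of blocks of size ≥ j is rank(N^{j−1}) − rank(N^j), giving [3, 1, 1]. So we have 1 block(s) of size 3, 2 block(s) of size 1 → block sizes [3, 1, 1]

Assembling the blocks gives a Jordan form
J =
  [6, 1, 0, 0, 0]
  [0, 6, 1, 0, 0]
  [0, 0, 6, 0, 0]
  [0, 0, 0, 6, 0]
  [0, 0, 0, 0, 6]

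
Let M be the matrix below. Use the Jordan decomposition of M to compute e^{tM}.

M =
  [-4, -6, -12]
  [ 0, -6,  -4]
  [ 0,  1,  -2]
e^{tM} =
  [exp(-4*t), -6*t*exp(-4*t), -12*t*exp(-4*t)]
  [0, -2*t*exp(-4*t) + exp(-4*t), -4*t*exp(-4*t)]
  [0, t*exp(-4*t), 2*t*exp(-4*t) + exp(-4*t)]

Strategy: write M = P · J · P⁻¹ where J is a Jordan canonical form, so e^{tM} = P · e^{tJ} · P⁻¹, and e^{tJ} can be computed block-by-block.

M has Jordan form
J =
  [-4,  1,  0]
  [ 0, -4,  0]
  [ 0,  0, -4]
(up to reordering of blocks).

Per-block formulas:
  For a 1×1 block at λ = -4: exp(t · [-4]) = [e^(-4t)].
  For a 2×2 Jordan block J_2(-4): exp(t · J_2(-4)) = e^(-4t)·(I + t·N), where N is the 2×2 nilpotent shift.

After assembling e^{tJ} and conjugating by P, we get:

e^{tM} =
  [exp(-4*t), -6*t*exp(-4*t), -12*t*exp(-4*t)]
  [0, -2*t*exp(-4*t) + exp(-4*t), -4*t*exp(-4*t)]
  [0, t*exp(-4*t), 2*t*exp(-4*t) + exp(-4*t)]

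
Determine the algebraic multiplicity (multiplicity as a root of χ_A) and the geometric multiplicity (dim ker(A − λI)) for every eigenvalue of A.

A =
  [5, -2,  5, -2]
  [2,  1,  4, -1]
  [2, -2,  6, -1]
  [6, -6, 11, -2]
λ = 1: alg = 1, geom = 1; λ = 3: alg = 3, geom = 1

Step 1 — factor the characteristic polynomial to read off the algebraic multiplicities:
  χ_A(x) = (x - 3)^3*(x - 1)

Step 2 — compute geometric multiplicities via the rank-nullity identity g(λ) = n − rank(A − λI):
  rank(A − (1)·I) = 3, so dim ker(A − (1)·I) = n − 3 = 1
  rank(A − (3)·I) = 3, so dim ker(A − (3)·I) = n − 3 = 1

Summary:
  λ = 1: algebraic multiplicity = 1, geometric multiplicity = 1
  λ = 3: algebraic multiplicity = 3, geometric multiplicity = 1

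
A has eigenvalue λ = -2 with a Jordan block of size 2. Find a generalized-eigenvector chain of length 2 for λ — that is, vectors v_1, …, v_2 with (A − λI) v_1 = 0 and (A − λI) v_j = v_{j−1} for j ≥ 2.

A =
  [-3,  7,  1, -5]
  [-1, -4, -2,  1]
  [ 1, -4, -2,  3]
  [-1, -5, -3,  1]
A Jordan chain for λ = -2 of length 2:
v_1 = (-1, -1, 1, -1)ᵀ
v_2 = (1, 0, 0, 0)ᵀ

Let N = A − (-2)·I. We want v_2 with N^2 v_2 = 0 but N^1 v_2 ≠ 0; then v_{j-1} := N · v_j for j = 2, …, 2.

Pick v_2 = (1, 0, 0, 0)ᵀ.
Then v_1 = N · v_2 = (-1, -1, 1, -1)ᵀ.

Sanity check: (A − (-2)·I) v_1 = (0, 0, 0, 0)ᵀ = 0. ✓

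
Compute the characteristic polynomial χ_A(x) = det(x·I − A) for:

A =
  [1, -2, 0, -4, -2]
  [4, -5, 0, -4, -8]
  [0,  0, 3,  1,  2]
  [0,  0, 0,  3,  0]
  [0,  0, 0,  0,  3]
x^5 - 5*x^4 - 6*x^3 + 54*x^2 - 27*x - 81

Expanding det(x·I − A) (e.g. by cofactor expansion or by noting that A is similar to its Jordan form J, which has the same characteristic polynomial as A) gives
  χ_A(x) = x^5 - 5*x^4 - 6*x^3 + 54*x^2 - 27*x - 81
which factors as (x - 3)^3*(x + 1)*(x + 3). The eigenvalues (with algebraic multiplicities) are λ = -3 with multiplicity 1, λ = -1 with multiplicity 1, λ = 3 with multiplicity 3.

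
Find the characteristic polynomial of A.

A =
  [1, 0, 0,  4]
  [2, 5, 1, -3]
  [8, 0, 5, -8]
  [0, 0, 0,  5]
x^4 - 16*x^3 + 90*x^2 - 200*x + 125

Expanding det(x·I − A) (e.g. by cofactor expansion or by noting that A is similar to its Jordan form J, which has the same characteristic polynomial as A) gives
  χ_A(x) = x^4 - 16*x^3 + 90*x^2 - 200*x + 125
which factors as (x - 5)^3*(x - 1). The eigenvalues (with algebraic multiplicities) are λ = 1 with multiplicity 1, λ = 5 with multiplicity 3.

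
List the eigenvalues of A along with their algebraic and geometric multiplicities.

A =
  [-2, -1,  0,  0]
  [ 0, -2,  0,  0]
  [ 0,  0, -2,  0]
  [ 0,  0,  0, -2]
λ = -2: alg = 4, geom = 3

Step 1 — factor the characteristic polynomial to read off the algebraic multiplicities:
  χ_A(x) = (x + 2)^4

Step 2 — compute geometric multiplicities via the rank-nullity identity g(λ) = n − rank(A − λI):
  rank(A − (-2)·I) = 1, so dim ker(A − (-2)·I) = n − 1 = 3

Summary:
  λ = -2: algebraic multiplicity = 4, geometric multiplicity = 3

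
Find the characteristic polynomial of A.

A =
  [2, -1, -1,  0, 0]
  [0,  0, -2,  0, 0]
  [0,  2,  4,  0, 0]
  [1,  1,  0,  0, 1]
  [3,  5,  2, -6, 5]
x^5 - 11*x^4 + 48*x^3 - 104*x^2 + 112*x - 48

Expanding det(x·I − A) (e.g. by cofactor expansion or by noting that A is similar to its Jordan form J, which has the same characteristic polynomial as A) gives
  χ_A(x) = x^5 - 11*x^4 + 48*x^3 - 104*x^2 + 112*x - 48
which factors as (x - 3)*(x - 2)^4. The eigenvalues (with algebraic multiplicities) are λ = 2 with multiplicity 4, λ = 3 with multiplicity 1.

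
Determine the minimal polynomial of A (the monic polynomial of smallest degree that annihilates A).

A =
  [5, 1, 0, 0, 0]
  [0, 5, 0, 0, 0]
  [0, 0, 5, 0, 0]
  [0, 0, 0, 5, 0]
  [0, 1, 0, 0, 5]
x^2 - 10*x + 25

The characteristic polynomial is χ_A(x) = (x - 5)^5, so the eigenvalues are known. The minimal polynomial is
  m_A(x) = Π_λ (x − λ)^{k_λ}
where k_λ is the size of the *largest* Jordan block for λ (equivalently, the smallest k with (A − λI)^k v = 0 for every generalised eigenvector v of λ).

  λ = 5: largest Jordan block has size 2, contributing (x − 5)^2

So m_A(x) = (x - 5)^2 = x^2 - 10*x + 25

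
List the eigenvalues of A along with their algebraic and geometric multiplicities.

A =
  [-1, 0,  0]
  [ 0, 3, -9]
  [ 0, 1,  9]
λ = -1: alg = 1, geom = 1; λ = 6: alg = 2, geom = 1

Step 1 — factor the characteristic polynomial to read off the algebraic multiplicities:
  χ_A(x) = (x - 6)^2*(x + 1)

Step 2 — compute geometric multiplicities via the rank-nullity identity g(λ) = n − rank(A − λI):
  rank(A − (-1)·I) = 2, so dim ker(A − (-1)·I) = n − 2 = 1
  rank(A − (6)·I) = 2, so dim ker(A − (6)·I) = n − 2 = 1

Summary:
  λ = -1: algebraic multiplicity = 1, geometric multiplicity = 1
  λ = 6: algebraic multiplicity = 2, geometric multiplicity = 1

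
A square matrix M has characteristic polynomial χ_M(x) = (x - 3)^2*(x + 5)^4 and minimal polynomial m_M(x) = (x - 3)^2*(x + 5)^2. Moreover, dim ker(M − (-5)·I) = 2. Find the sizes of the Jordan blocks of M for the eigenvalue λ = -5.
Block sizes for λ = -5: [2, 2]

Step 1 — from the characteristic polynomial, algebraic multiplicity of λ = -5 is 4. From dim ker(M − (-5)·I) = 2, there are exactly 2 Jordan blocks for λ = -5.
Step 2 — from the minimal polynomial, the factor (x + 5)^2 tells us the largest block for λ = -5 has size 2.
Step 3 — with total size 4, 2 blocks, and largest block 2, the block sizes (in nonincreasing order) are [2, 2].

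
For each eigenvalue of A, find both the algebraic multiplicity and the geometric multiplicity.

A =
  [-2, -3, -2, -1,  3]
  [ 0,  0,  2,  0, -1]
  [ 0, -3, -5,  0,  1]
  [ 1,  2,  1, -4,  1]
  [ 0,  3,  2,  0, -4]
λ = -3: alg = 5, geom = 2

Step 1 — factor the characteristic polynomial to read off the algebraic multiplicities:
  χ_A(x) = (x + 3)^5

Step 2 — compute geometric multiplicities via the rank-nullity identity g(λ) = n − rank(A − λI):
  rank(A − (-3)·I) = 3, so dim ker(A − (-3)·I) = n − 3 = 2

Summary:
  λ = -3: algebraic multiplicity = 5, geometric multiplicity = 2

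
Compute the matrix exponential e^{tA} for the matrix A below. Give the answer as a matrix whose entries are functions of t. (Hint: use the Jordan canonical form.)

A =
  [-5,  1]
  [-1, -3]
e^{tA} =
  [-t*exp(-4*t) + exp(-4*t), t*exp(-4*t)]
  [-t*exp(-4*t), t*exp(-4*t) + exp(-4*t)]

Strategy: write A = P · J · P⁻¹ where J is a Jordan canonical form, so e^{tA} = P · e^{tJ} · P⁻¹, and e^{tJ} can be computed block-by-block.

A has Jordan form
J =
  [-4,  1]
  [ 0, -4]
(up to reordering of blocks).

Per-block formulas:
  For a 2×2 Jordan block J_2(-4): exp(t · J_2(-4)) = e^(-4t)·(I + t·N), where N is the 2×2 nilpotent shift.

After assembling e^{tJ} and conjugating by P, we get:

e^{tA} =
  [-t*exp(-4*t) + exp(-4*t), t*exp(-4*t)]
  [-t*exp(-4*t), t*exp(-4*t) + exp(-4*t)]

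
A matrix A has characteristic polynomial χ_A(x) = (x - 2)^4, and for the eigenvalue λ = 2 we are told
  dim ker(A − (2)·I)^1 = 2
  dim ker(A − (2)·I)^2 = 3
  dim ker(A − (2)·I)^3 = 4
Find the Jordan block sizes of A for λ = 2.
Block sizes for λ = 2: [3, 1]

From the dimensions of kernels of powers, the number of Jordan blocks of size at least j is d_j − d_{j−1} where d_j = dim ker(N^j) (with d_0 = 0). Computing the differences gives [2, 1, 1].
The number of blocks of size exactly k is (#blocks of size ≥ k) − (#blocks of size ≥ k + 1), so the partition is: 1 block(s) of size 1, 1 block(s) of size 3.
In nonincreasing order the block sizes are [3, 1].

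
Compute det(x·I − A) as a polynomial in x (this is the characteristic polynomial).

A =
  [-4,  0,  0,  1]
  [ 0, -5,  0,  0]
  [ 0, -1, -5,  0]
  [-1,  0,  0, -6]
x^4 + 20*x^3 + 150*x^2 + 500*x + 625

Expanding det(x·I − A) (e.g. by cofactor expansion or by noting that A is similar to its Jordan form J, which has the same characteristic polynomial as A) gives
  χ_A(x) = x^4 + 20*x^3 + 150*x^2 + 500*x + 625
which factors as (x + 5)^4. The eigenvalues (with algebraic multiplicities) are λ = -5 with multiplicity 4.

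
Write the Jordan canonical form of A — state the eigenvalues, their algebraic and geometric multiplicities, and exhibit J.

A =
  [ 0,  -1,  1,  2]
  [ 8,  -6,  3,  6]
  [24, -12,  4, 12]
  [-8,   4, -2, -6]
J_3(-2) ⊕ J_1(-2)

The characteristic polynomial is
  det(x·I − A) = x^4 + 8*x^3 + 24*x^2 + 32*x + 16 = (x + 2)^4

Eigenvalues and multiplicities (the geometric multiplicity of λ is n − rank(A − λI), which equals the number of Jordan blocks for λ):
  λ = -2: algebraic multiplicity = 4, geometric multiplicity = 2

Determining the block sizes for each eigenvalue:
  λ = -2: with am = 4 and gm = 2, the partition is not yet determined (e.g. several partitions of 4 into 2 parts exist). Let N = A − (-2)·I. Computing rank(N^1) = 2, rank(N^2) = 1, rank(N^3) = 0; the number of blocks of size ≥ j is rank(N^{j−1}) − rank(N^j), giving [2, 1, 1]. So we have 1 block(s) of size 3, 1 block(s) of size 1 → block sizes [3, 1]

Assembling the blocks gives a Jordan form
J =
  [-2,  1,  0,  0]
  [ 0, -2,  1,  0]
  [ 0,  0, -2,  0]
  [ 0,  0,  0, -2]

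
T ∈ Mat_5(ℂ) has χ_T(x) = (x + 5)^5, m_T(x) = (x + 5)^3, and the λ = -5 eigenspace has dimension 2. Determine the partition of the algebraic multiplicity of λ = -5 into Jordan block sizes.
Block sizes for λ = -5: [3, 2]

Step 1 — from the characteristic polynomial, algebraic multiplicity of λ = -5 is 5. From dim ker(T − (-5)·I) = 2, there are exactly 2 Jordan blocks for λ = -5.
Step 2 — from the minimal polynomial, the factor (x + 5)^3 tells us the largest block for λ = -5 has size 3.
Step 3 — with total size 5, 2 blocks, and largest block 3, the block sizes (in nonincreasing order) are [3, 2].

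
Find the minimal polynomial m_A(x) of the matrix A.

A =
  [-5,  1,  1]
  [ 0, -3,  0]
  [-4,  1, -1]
x^3 + 9*x^2 + 27*x + 27

The characteristic polynomial is χ_A(x) = (x + 3)^3, so the eigenvalues are known. The minimal polynomial is
  m_A(x) = Π_λ (x − λ)^{k_λ}
where k_λ is the size of the *largest* Jordan block for λ (equivalently, the smallest k with (A − λI)^k v = 0 for every generalised eigenvector v of λ).

  λ = -3: largest Jordan block has size 3, contributing (x + 3)^3

So m_A(x) = (x + 3)^3 = x^3 + 9*x^2 + 27*x + 27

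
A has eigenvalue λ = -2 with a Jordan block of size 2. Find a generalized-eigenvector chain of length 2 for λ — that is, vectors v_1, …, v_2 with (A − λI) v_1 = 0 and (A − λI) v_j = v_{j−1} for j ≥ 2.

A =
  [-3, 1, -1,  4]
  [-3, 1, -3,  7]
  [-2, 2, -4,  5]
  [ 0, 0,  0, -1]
A Jordan chain for λ = -2 of length 2:
v_1 = (-1, -3, -2, 0)ᵀ
v_2 = (1, 0, 0, 0)ᵀ

Let N = A − (-2)·I. We want v_2 with N^2 v_2 = 0 but N^1 v_2 ≠ 0; then v_{j-1} := N · v_j for j = 2, …, 2.

Pick v_2 = (1, 0, 0, 0)ᵀ.
Then v_1 = N · v_2 = (-1, -3, -2, 0)ᵀ.

Sanity check: (A − (-2)·I) v_1 = (0, 0, 0, 0)ᵀ = 0. ✓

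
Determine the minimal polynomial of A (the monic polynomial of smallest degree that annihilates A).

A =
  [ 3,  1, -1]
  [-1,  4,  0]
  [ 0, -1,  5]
x^3 - 12*x^2 + 48*x - 64

The characteristic polynomial is χ_A(x) = (x - 4)^3, so the eigenvalues are known. The minimal polynomial is
  m_A(x) = Π_λ (x − λ)^{k_λ}
where k_λ is the size of the *largest* Jordan block for λ (equivalently, the smallest k with (A − λI)^k v = 0 for every generalised eigenvector v of λ).

  λ = 4: largest Jordan block has size 3, contributing (x − 4)^3

So m_A(x) = (x - 4)^3 = x^3 - 12*x^2 + 48*x - 64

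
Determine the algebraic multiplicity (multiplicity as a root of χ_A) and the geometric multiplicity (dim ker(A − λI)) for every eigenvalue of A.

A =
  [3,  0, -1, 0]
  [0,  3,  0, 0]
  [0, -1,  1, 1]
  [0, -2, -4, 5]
λ = 3: alg = 4, geom = 2

Step 1 — factor the characteristic polynomial to read off the algebraic multiplicities:
  χ_A(x) = (x - 3)^4

Step 2 — compute geometric multiplicities via the rank-nullity identity g(λ) = n − rank(A − λI):
  rank(A − (3)·I) = 2, so dim ker(A − (3)·I) = n − 2 = 2

Summary:
  λ = 3: algebraic multiplicity = 4, geometric multiplicity = 2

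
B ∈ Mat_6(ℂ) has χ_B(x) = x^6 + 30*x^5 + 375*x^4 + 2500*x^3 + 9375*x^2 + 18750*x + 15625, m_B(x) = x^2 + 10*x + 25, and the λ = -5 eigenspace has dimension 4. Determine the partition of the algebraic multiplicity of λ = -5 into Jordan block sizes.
Block sizes for λ = -5: [2, 2, 1, 1]

Step 1 — from the characteristic polynomial, algebraic multiplicity of λ = -5 is 6. From dim ker(B − (-5)·I) = 4, there are exactly 4 Jordan blocks for λ = -5.
Step 2 — from the minimal polynomial, the factor (x + 5)^2 tells us the largest block for λ = -5 has size 2.
Step 3 — with total size 6, 4 blocks, and largest block 2, the block sizes (in nonincreasing order) are [2, 2, 1, 1].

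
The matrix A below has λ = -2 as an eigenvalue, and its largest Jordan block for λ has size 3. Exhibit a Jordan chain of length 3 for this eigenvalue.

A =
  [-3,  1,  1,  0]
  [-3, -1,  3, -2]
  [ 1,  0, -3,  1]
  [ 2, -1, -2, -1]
A Jordan chain for λ = -2 of length 3:
v_1 = (-1, -1, 0, 1)ᵀ
v_2 = (-1, -3, 1, 2)ᵀ
v_3 = (1, 0, 0, 0)ᵀ

Let N = A − (-2)·I. We want v_3 with N^3 v_3 = 0 but N^2 v_3 ≠ 0; then v_{j-1} := N · v_j for j = 3, …, 2.

Pick v_3 = (1, 0, 0, 0)ᵀ.
Then v_2 = N · v_3 = (-1, -3, 1, 2)ᵀ.
Then v_1 = N · v_2 = (-1, -1, 0, 1)ᵀ.

Sanity check: (A − (-2)·I) v_1 = (0, 0, 0, 0)ᵀ = 0. ✓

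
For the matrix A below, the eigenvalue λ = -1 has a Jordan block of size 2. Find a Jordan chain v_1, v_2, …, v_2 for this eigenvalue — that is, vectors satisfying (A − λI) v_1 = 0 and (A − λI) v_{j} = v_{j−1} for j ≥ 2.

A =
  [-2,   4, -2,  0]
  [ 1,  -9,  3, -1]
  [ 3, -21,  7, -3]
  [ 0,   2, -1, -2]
A Jordan chain for λ = -1 of length 2:
v_1 = (-2, 1, 3, -1)ᵀ
v_2 = (0, 1, 3, 0)ᵀ

Let N = A − (-1)·I. We want v_2 with N^2 v_2 = 0 but N^1 v_2 ≠ 0; then v_{j-1} := N · v_j for j = 2, …, 2.

Pick v_2 = (0, 1, 3, 0)ᵀ.
Then v_1 = N · v_2 = (-2, 1, 3, -1)ᵀ.

Sanity check: (A − (-1)·I) v_1 = (0, 0, 0, 0)ᵀ = 0. ✓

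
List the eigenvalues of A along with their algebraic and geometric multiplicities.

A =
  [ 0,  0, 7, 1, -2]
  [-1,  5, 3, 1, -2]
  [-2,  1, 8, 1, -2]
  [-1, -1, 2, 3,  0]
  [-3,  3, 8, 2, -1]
λ = 3: alg = 5, geom = 3

Step 1 — factor the characteristic polynomial to read off the algebraic multiplicities:
  χ_A(x) = (x - 3)^5

Step 2 — compute geometric multiplicities via the rank-nullity identity g(λ) = n − rank(A − λI):
  rank(A − (3)·I) = 2, so dim ker(A − (3)·I) = n − 2 = 3

Summary:
  λ = 3: algebraic multiplicity = 5, geometric multiplicity = 3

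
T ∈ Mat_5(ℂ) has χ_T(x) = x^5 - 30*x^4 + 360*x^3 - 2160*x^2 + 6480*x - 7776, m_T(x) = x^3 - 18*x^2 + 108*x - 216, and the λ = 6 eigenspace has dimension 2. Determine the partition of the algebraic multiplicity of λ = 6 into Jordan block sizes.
Block sizes for λ = 6: [3, 2]

Step 1 — from the characteristic polynomial, algebraic multiplicity of λ = 6 is 5. From dim ker(T − (6)·I) = 2, there are exactly 2 Jordan blocks for λ = 6.
Step 2 — from the minimal polynomial, the factor (x − 6)^3 tells us the largest block for λ = 6 has size 3.
Step 3 — with total size 5, 2 blocks, and largest block 3, the block sizes (in nonincreasing order) are [3, 2].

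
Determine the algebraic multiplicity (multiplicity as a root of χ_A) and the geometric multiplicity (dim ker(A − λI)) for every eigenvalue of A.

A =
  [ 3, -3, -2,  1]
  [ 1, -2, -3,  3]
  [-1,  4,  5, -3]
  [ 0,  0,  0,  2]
λ = 2: alg = 4, geom = 2

Step 1 — factor the characteristic polynomial to read off the algebraic multiplicities:
  χ_A(x) = (x - 2)^4

Step 2 — compute geometric multiplicities via the rank-nullity identity g(λ) = n − rank(A − λI):
  rank(A − (2)·I) = 2, so dim ker(A − (2)·I) = n − 2 = 2

Summary:
  λ = 2: algebraic multiplicity = 4, geometric multiplicity = 2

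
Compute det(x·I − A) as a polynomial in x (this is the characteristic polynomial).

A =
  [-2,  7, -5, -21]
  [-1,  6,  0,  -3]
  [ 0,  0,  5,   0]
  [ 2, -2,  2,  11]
x^4 - 20*x^3 + 150*x^2 - 500*x + 625

Expanding det(x·I − A) (e.g. by cofactor expansion or by noting that A is similar to its Jordan form J, which has the same characteristic polynomial as A) gives
  χ_A(x) = x^4 - 20*x^3 + 150*x^2 - 500*x + 625
which factors as (x - 5)^4. The eigenvalues (with algebraic multiplicities) are λ = 5 with multiplicity 4.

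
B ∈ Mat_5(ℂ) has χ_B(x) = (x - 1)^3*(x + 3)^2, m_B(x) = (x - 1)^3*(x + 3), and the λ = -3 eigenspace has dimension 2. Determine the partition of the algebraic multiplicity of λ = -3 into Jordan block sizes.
Block sizes for λ = -3: [1, 1]

Step 1 — from the characteristic polynomial, algebraic multiplicity of λ = -3 is 2. From dim ker(B − (-3)·I) = 2, there are exactly 2 Jordan blocks for λ = -3.
Step 2 — from the minimal polynomial, the factor (x + 3) tells us the largest block for λ = -3 has size 1.
Step 3 — with total size 2, 2 blocks, and largest block 1, the block sizes (in nonincreasing order) are [1, 1].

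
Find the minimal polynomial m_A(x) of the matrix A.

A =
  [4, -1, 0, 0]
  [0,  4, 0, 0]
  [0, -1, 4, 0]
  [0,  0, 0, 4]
x^2 - 8*x + 16

The characteristic polynomial is χ_A(x) = (x - 4)^4, so the eigenvalues are known. The minimal polynomial is
  m_A(x) = Π_λ (x − λ)^{k_λ}
where k_λ is the size of the *largest* Jordan block for λ (equivalently, the smallest k with (A − λI)^k v = 0 for every generalised eigenvector v of λ).

  λ = 4: largest Jordan block has size 2, contributing (x − 4)^2

So m_A(x) = (x - 4)^2 = x^2 - 8*x + 16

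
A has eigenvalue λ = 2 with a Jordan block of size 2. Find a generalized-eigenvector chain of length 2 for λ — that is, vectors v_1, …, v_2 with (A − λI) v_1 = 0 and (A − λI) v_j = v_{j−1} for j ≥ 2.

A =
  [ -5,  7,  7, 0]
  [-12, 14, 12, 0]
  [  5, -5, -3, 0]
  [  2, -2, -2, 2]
A Jordan chain for λ = 2 of length 2:
v_1 = (-7, -12, 5, 2)ᵀ
v_2 = (1, 0, 0, 0)ᵀ

Let N = A − (2)·I. We want v_2 with N^2 v_2 = 0 but N^1 v_2 ≠ 0; then v_{j-1} := N · v_j for j = 2, …, 2.

Pick v_2 = (1, 0, 0, 0)ᵀ.
Then v_1 = N · v_2 = (-7, -12, 5, 2)ᵀ.

Sanity check: (A − (2)·I) v_1 = (0, 0, 0, 0)ᵀ = 0. ✓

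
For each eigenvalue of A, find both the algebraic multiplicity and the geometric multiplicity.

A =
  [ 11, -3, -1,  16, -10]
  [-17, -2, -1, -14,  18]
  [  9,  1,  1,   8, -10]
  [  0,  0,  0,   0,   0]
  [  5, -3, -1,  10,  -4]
λ = 0: alg = 4, geom = 2; λ = 6: alg = 1, geom = 1

Step 1 — factor the characteristic polynomial to read off the algebraic multiplicities:
  χ_A(x) = x^4*(x - 6)

Step 2 — compute geometric multiplicities via the rank-nullity identity g(λ) = n − rank(A − λI):
  rank(A − (0)·I) = 3, so dim ker(A − (0)·I) = n − 3 = 2
  rank(A − (6)·I) = 4, so dim ker(A − (6)·I) = n − 4 = 1

Summary:
  λ = 0: algebraic multiplicity = 4, geometric multiplicity = 2
  λ = 6: algebraic multiplicity = 1, geometric multiplicity = 1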